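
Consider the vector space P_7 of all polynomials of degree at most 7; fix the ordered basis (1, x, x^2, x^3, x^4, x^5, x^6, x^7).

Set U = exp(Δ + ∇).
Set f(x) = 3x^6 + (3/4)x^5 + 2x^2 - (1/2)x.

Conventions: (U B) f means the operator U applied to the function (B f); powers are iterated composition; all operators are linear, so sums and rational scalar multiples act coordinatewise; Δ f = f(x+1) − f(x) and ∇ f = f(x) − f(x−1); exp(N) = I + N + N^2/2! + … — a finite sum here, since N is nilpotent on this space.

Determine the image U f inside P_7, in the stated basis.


g(x) = 3x^6 + (147/4)x^5 + (375/2)x^4 + 630x^3 + 1517x^2 + (4359/2)x + 2873/2

order-1 term: 36x^5 + (15/2)x^4 + 120x^3 + 15x^2 + 44x + 1/2
order-2 term: 180x^4 + 30x^3 + 720x^2 + 60x + 200
order-3 term: 480x^3 + 60x^2 + 1440x + 60
order-4 term: 720x^2 + 60x + 960
order-5 term: 576x + 24
order-6 term: 192
the series for exp(Δ + ∇) f terminates at order 6
exp(Δ + ∇) f = 3x^6 + (147/4)x^5 + (375/2)x^4 + 630x^3 + 1517x^2 + (4359/2)x + 2873/2


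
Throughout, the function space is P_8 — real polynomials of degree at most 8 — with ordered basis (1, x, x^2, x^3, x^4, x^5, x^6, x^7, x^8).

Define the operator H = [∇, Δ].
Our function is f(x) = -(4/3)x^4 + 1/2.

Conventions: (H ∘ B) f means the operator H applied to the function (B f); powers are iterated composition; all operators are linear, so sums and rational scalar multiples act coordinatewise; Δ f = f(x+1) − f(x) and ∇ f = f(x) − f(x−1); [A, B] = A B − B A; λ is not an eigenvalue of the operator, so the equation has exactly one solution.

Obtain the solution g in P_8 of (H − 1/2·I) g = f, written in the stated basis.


the result is g(x) = (8/3)x^4 - 1

write g with unknown coordinates in the stated basis and equate coefficients in (H − 1/2·I) g = f
solving from the highest basis element down gives g = (8/3)x^4 - 1
check: H g = 0
so H g − 1/2·g = -(4/3)x^4 + 1/2 = f ✓


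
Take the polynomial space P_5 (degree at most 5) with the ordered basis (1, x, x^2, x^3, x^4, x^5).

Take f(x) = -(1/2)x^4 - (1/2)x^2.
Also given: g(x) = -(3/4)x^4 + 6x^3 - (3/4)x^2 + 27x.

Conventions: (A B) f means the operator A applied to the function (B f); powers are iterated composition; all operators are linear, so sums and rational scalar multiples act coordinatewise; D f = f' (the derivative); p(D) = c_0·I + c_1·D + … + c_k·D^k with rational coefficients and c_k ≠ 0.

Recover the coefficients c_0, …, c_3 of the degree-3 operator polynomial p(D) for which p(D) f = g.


D^0 f = -(1/2)x^4 - (1/2)x^2
D^1 f = -2x^3 - x
D^2 f = -6x^2 - 1
D^3 f = -12x
matching coefficients of g against c_0 f + c_1 Df + … from the top degree down determines the c_i
solution: c_0 = 3/2, c_1 = -3, c_2 = 0, c_3 = -2

p(D) = (3/2)·I − 3·D − 2·D^3, i.e. c_0 = 3/2, c_1 = -3, c_2 = 0, c_3 = -2


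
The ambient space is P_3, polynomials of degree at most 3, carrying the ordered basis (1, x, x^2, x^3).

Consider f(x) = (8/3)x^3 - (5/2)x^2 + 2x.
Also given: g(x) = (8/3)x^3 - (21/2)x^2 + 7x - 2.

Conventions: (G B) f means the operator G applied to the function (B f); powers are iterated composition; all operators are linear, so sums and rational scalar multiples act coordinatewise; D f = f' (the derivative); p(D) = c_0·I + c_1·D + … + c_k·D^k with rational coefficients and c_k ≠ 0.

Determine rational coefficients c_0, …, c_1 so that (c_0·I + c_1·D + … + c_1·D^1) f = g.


c_0 = 1, c_1 = -1

D^0 f = (8/3)x^3 - (5/2)x^2 + 2x
D^1 f = 8x^2 - 5x + 2
matching coefficients of g against c_0 f + c_1 Df + … from the top degree down determines the c_i
solution: c_0 = 1, c_1 = -1


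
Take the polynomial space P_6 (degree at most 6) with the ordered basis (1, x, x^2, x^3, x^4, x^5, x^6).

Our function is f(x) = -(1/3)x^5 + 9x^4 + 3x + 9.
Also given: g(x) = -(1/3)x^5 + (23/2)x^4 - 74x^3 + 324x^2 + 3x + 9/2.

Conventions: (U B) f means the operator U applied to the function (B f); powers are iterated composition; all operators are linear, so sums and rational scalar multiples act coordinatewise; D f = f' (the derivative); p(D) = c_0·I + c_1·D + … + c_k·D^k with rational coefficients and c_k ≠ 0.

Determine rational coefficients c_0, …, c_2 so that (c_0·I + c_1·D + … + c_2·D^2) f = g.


c_0 = 1, c_1 = -3/2, c_2 = 3

D^0 f = -(1/3)x^5 + 9x^4 + 3x + 9
D^1 f = -(5/3)x^4 + 36x^3 + 3
D^2 f = -(20/3)x^3 + 108x^2
matching coefficients of g against c_0 f + c_1 Df + … from the top degree down determines the c_i
solution: c_0 = 1, c_1 = -3/2, c_2 = 3


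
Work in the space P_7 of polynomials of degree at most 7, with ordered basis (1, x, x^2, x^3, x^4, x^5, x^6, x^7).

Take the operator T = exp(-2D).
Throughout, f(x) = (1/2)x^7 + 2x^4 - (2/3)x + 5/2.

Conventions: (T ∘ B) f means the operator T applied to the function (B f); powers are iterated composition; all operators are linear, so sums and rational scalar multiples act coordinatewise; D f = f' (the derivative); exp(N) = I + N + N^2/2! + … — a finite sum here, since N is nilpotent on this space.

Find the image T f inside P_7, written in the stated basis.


g(x) = (1/2)x^7 - 7x^6 + 42x^5 - 138x^4 + 264x^3 - 288x^2 + (478/3)x - 169/6

order-1 term: -7x^6 - 16x^3 + 4/3
order-2 term: 42x^5 + 48x^2
order-3 term: -140x^4 - 64x
order-4 term: 280x^3 + 32
order-5 term: -336x^2
order-6 term: 224x
order-7 term: -64
the series for exp(-2D) f terminates at order 7
exp(-2D) f = (1/2)x^7 - 7x^6 + 42x^5 - 138x^4 + 264x^3 - 288x^2 + (478/3)x - 169/6


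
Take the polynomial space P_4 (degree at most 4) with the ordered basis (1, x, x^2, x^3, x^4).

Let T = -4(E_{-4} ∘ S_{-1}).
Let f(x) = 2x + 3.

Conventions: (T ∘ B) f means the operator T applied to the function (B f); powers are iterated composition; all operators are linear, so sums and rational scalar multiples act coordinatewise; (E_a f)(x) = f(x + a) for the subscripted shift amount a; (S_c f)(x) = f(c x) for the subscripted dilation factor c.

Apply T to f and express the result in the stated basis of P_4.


S_{-1} f = -2x + 3
E_{-4} S_{-1} f = -2x + 11
(-4(E_{-4} ∘ S_{-1})) f = 8x - 44

the result is g(x) = 8x - 44


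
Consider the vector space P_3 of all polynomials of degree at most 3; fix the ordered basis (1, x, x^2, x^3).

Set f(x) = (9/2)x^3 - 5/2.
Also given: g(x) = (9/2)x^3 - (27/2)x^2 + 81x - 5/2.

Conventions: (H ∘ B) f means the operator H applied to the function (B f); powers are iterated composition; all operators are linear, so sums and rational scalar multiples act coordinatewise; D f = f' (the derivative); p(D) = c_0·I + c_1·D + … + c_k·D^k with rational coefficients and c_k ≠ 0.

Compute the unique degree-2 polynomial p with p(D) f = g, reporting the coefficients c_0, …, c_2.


p(D) = I − D + 3·D^2, i.e. c_0 = 1, c_1 = -1, c_2 = 3

D^0 f = (9/2)x^3 - 5/2
D^1 f = (27/2)x^2
D^2 f = 27x
matching coefficients of g against c_0 f + c_1 Df + … from the top degree down determines the c_i
solution: c_0 = 1, c_1 = -1, c_2 = 3


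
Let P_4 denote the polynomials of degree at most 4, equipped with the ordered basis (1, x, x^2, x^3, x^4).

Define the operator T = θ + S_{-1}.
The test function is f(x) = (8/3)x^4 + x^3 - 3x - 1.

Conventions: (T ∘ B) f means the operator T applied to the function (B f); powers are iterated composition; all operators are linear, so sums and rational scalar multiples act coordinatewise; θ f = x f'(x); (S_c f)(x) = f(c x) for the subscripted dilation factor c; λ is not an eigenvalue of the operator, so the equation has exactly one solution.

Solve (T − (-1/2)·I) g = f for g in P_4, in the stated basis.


write g with unknown coordinates in the stated basis and equate coefficients in (T − (-1/2)·I) g = f
solving from the highest basis element down gives g = (16/33)x^4 + (2/5)x^3 - 6x - 2/3
check: T g = (80/33)x^4 + (4/5)x^3 - 2/3
so T g − (-1/2)·g = (8/3)x^4 + x^3 - 3x - 1 = f ✓

g(x) = (16/33)x^4 + (2/5)x^3 - 6x - 2/3


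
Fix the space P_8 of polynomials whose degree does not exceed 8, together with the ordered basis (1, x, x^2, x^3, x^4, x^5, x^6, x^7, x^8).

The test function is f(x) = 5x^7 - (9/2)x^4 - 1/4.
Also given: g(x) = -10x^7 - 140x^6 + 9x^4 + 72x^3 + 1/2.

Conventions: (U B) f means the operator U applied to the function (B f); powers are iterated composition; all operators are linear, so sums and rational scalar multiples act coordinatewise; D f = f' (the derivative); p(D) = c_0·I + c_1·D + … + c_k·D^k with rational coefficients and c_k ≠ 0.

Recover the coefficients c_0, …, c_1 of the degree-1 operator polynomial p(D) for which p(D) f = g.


D^0 f = 5x^7 - (9/2)x^4 - 1/4
D^1 f = 35x^6 - 18x^3
matching coefficients of g against c_0 f + c_1 Df + … from the top degree down determines the c_i
solution: c_0 = -2, c_1 = -4

c_0 = -2, c_1 = -4


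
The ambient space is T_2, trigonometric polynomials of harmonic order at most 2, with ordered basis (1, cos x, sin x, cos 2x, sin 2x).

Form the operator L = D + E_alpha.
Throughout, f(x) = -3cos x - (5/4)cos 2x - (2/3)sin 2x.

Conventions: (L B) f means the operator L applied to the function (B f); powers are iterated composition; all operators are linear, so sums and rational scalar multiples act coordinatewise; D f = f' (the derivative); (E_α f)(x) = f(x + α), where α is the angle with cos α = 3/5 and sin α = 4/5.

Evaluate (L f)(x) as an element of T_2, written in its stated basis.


the image equals g(x) = -(9/5)cos x + (27/5)sin x - (487/300)cos 2x + (583/150)sin 2x

D f = 3sin x - (4/3)cos 2x + (5/2)sin 2x
E_alpha f = -(9/5)cos x + (12/5)sin x - (29/100)cos 2x + (104/75)sin 2x
(D + E_alpha) f = -(9/5)cos x + (27/5)sin x - (487/300)cos 2x + (583/150)sin 2x


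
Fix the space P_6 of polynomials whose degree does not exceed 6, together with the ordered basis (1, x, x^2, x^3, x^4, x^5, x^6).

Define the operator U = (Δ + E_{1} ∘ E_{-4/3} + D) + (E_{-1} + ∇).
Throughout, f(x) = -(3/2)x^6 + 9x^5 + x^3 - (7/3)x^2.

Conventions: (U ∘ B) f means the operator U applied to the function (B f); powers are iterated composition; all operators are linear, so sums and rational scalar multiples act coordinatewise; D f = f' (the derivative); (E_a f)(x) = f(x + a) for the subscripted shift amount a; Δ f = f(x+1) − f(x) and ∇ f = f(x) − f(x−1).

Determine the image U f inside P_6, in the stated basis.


Δ f = -9x^5 + (45/2)x^4 + 60x^3 + (141/2)x^2 + (103/3)x + 37/6
E_{-4/3} f = -(3/2)x^6 + 21x^5 - 100x^4 + (2089/9)x^3 - (2617/9)x^2 + (5176/27)x - 12848/243
E_{1} E_{-4/3} f = -(3/2)x^6 + 12x^5 - (35/2)x^4 + (109/9)x^3 - (125/18)x^2 + (67/27)x - 163/486
D f = -9x^5 + 45x^4 + 3x^2 - (14/3)x
(Δ + E_{1} ∘ E_{-4/3} + D) f = -(3/2)x^6 - 6x^5 + 50x^4 + (649/9)x^3 + (599/9)x^2 + (868/27)x + 1417/243
E_{-1} f = -(3/2)x^6 + 18x^5 - (135/2)x^4 + 121x^3 - (707/6)x^2 + (185/3)x - 83/6
∇ f = -9x^5 + (135/2)x^4 - 120x^3 + (231/2)x^2 - (185/3)x + 83/6
(E_{-1} + ∇) f = -(3/2)x^6 + 9x^5 + x^3 - (7/3)x^2
((Δ + E_{1} ∘ E_{-4/3} + D) + (E_{-1} + ∇)) f = -3x^6 + 3x^5 + 50x^4 + (658/9)x^3 + (578/9)x^2 + (868/27)x + 1417/243

the image equals g(x) = -3x^6 + 3x^5 + 50x^4 + (658/9)x^3 + (578/9)x^2 + (868/27)x + 1417/243


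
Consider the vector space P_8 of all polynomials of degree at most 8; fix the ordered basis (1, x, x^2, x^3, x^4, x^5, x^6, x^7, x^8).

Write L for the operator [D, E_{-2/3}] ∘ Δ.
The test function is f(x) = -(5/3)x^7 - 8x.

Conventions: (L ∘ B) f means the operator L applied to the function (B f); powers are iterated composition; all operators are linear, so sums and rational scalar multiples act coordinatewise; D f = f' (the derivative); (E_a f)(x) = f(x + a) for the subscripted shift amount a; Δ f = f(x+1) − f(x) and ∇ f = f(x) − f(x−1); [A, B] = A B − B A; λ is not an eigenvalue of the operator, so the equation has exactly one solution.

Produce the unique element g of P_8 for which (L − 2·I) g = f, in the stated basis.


the result is g(x) = (5/6)x^7 + 4x

write g with unknown coordinates in the stated basis and equate coefficients in (L − 2·I) g = f
solving from the highest basis element down gives g = (5/6)x^7 + 4x
check: L g = 0
so L g − 2·g = -(5/3)x^7 - 8x = f ✓


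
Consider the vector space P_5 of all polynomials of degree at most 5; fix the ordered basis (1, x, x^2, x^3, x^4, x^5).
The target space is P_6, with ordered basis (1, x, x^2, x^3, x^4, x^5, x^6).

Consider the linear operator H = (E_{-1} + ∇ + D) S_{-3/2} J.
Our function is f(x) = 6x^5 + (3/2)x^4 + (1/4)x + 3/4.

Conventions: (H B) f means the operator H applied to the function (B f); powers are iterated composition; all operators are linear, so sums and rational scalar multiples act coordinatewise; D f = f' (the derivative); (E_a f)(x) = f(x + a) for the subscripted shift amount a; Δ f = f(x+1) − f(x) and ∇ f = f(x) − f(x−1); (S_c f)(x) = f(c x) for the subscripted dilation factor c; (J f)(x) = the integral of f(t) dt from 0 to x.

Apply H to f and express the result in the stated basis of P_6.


J f = x^6 + (3/10)x^5 + (1/8)x^2 + (3/4)x
S_{-3/2} J f = (729/64)x^6 - (729/320)x^5 + (9/32)x^2 - (9/8)x
E_{-1} (S_{-3/2} J) f = (729/64)x^6 - (22599/320)x^5 + (729/4)x^4 - (8019/32)x^3 + (12411/64)x^2 - (5211/64)x + 603/40
∇ (S_{-3/2} J) f = (2187/32)x^5 - (729/4)x^4 + (8019/32)x^3 - (12393/64)x^2 + (5139/64)x - 603/40
D (S_{-3/2} J) f = (2187/32)x^5 - (729/64)x^4 + (9/16)x - 9/8
(E_{-1} + ∇ + D) (S_{-3/2} J) f = (729/64)x^6 + (21141/320)x^5 - (729/64)x^4 + (9/32)x^2 - (9/16)x - 9/8

g(x) = (729/64)x^6 + (21141/320)x^5 - (729/64)x^4 + (9/32)x^2 - (9/16)x - 9/8


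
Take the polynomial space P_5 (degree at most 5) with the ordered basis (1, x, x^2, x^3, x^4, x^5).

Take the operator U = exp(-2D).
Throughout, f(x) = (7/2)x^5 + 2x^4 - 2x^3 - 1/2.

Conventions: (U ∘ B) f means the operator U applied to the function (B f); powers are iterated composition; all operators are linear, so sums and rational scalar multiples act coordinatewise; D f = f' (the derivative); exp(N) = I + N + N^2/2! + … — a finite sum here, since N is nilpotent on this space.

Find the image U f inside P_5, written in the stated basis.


the result is g(x) = (7/2)x^5 - 33x^4 + 122x^3 - 220x^2 + 192x - 129/2

order-1 term: -35x^4 - 16x^3 + 12x^2
order-2 term: 140x^3 + 48x^2 - 24x
order-3 term: -280x^2 - 64x + 16
order-4 term: 280x + 32
order-5 term: -112
the series for exp(-2D) f terminates at order 5
exp(-2D) f = (7/2)x^5 - 33x^4 + 122x^3 - 220x^2 + 192x - 129/2


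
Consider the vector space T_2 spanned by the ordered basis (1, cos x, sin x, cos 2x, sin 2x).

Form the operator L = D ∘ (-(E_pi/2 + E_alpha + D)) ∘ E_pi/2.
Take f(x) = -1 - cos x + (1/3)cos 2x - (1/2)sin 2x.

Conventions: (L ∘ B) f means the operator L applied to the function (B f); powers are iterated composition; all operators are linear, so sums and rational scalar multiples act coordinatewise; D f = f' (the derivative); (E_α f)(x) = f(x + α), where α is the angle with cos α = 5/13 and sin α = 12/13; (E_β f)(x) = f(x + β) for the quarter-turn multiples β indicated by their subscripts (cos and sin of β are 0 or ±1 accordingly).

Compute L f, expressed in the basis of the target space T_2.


g(x) = -(5/13)cos x + (38/13)sin x - (4/39)cos 2x + (50/13)sin 2x

E_pi/2 f = -1 + sin x - (1/3)cos 2x + (1/2)sin 2x
E_pi/2 E_pi/2 f = -1 + cos x + (1/3)cos 2x - (1/2)sin 2x
E_alpha E_pi/2 f = -1 + (12/13)cos x + (5/13)sin x + (23/39)cos 2x - (3/26)sin 2x
D E_pi/2 f = cos x + cos 2x + (2/3)sin 2x
(E_pi/2 + E_alpha + D) E_pi/2 f = -2 + (38/13)cos x + (5/13)sin x + (25/13)cos 2x + (2/39)sin 2x
(-(E_pi/2 + E_alpha + D)) E_pi/2 f = 2 - (38/13)cos x - (5/13)sin x - (25/13)cos 2x - (2/39)sin 2x
D (-(E_pi/2 + E_alpha + D)) E_pi/2 f = -(5/13)cos x + (38/13)sin x - (4/39)cos 2x + (50/13)sin 2x


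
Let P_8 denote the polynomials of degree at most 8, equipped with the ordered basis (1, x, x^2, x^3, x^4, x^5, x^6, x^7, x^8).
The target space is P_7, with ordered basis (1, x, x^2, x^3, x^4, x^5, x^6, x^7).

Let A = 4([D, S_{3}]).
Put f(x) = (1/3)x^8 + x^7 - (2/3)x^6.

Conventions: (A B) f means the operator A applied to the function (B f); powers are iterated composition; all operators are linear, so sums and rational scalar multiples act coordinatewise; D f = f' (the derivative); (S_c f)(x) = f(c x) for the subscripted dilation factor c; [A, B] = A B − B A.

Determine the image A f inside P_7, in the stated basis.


S_{3} f = 2187x^8 + 2187x^7 - 486x^6
D S_{3} f = 17496x^7 + 15309x^6 - 2916x^5
D f = (8/3)x^7 + 7x^6 - 4x^5
S_{3} D f = 5832x^7 + 5103x^6 - 972x^5
[D, S_{3}] f = 11664x^7 + 10206x^6 - 1944x^5
(4([D, S_{3}])) f = 46656x^7 + 40824x^6 - 7776x^5

g(x) = 46656x^7 + 40824x^6 - 7776x^5


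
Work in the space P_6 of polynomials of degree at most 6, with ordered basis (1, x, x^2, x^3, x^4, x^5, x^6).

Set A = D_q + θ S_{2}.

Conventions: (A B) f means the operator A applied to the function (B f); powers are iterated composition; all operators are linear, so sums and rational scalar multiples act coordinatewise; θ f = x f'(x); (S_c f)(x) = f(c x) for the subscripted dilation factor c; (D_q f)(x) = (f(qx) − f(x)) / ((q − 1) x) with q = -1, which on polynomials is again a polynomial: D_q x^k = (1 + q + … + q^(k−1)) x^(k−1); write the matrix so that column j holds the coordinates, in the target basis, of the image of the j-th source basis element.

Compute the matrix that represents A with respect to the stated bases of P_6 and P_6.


image of 1: 0
image of x: 2x + 1
image of x^2: 8x^2
image of x^3: 24x^3 + x^2
image of x^4: 64x^4
image of x^5: 160x^5 + x^4
image of x^6: 384x^6
each image's coordinates form column j of the matrix

the matrix is [[0, 1, 0, 0, 0, 0, 0]; [0, 2, 0, 0, 0, 0, 0]; [0, 0, 8, 1, 0, 0, 0]; [0, 0, 0, 24, 0, 0, 0]; [0, 0, 0, 0, 64, 1, 0]; [0, 0, 0, 0, 0, 160, 0]; [0, 0, 0, 0, 0, 0, 384]] (rows listed top to bottom)


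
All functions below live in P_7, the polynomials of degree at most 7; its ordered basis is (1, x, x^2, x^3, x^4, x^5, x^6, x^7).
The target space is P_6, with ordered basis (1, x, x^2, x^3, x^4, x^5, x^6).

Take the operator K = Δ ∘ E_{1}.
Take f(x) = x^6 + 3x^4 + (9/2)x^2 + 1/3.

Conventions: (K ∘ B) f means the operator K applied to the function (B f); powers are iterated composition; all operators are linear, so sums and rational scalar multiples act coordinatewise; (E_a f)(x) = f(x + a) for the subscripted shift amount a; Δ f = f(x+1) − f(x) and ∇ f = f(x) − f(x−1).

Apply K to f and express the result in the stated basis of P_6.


the result is g(x) = 6x^5 + 45x^4 + 152x^3 + 279x^2 + 279x + 243/2

E_{1} f = x^6 + 6x^5 + 18x^4 + 32x^3 + (75/2)x^2 + 27x + 53/6
Δ E_{1} f = 6x^5 + 45x^4 + 152x^3 + 279x^2 + 279x + 243/2


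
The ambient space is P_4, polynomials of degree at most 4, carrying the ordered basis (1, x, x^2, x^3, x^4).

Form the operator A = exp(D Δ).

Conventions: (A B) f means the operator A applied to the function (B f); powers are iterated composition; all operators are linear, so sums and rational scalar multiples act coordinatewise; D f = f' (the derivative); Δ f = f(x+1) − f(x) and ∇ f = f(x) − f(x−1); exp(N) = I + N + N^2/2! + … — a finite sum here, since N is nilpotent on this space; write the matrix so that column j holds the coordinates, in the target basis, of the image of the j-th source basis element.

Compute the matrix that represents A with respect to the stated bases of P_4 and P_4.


the matrix is [[1, 0, 2, 3, 16]; [0, 1, 0, 6, 12]; [0, 0, 1, 0, 12]; [0, 0, 0, 1, 0]; [0, 0, 0, 0, 1]] (rows listed top to bottom)

image of 1: 1
image of x: x
image of x^2: x^2 + 2
image of x^3: x^3 + 6x + 3
image of x^4: x^4 + 12x^2 + 12x + 16
each image's coordinates form column j of the matrix


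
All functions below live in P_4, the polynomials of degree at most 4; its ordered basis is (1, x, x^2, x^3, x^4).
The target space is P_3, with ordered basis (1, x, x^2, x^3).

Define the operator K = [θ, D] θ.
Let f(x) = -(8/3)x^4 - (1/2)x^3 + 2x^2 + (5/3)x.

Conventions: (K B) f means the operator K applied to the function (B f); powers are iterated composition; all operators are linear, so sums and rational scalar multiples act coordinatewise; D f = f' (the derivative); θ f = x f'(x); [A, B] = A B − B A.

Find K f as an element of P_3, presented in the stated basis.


the image equals g(x) = (128/3)x^3 + (9/2)x^2 - 8x - 5/3

θ f = -(32/3)x^4 - (3/2)x^3 + 4x^2 + (5/3)x
D θ f = -(128/3)x^3 - (9/2)x^2 + 8x + 5/3
θ D θ f = -128x^3 - 9x^2 + 8x
θ θ f = -(128/3)x^4 - (9/2)x^3 + 8x^2 + (5/3)x
D θ θ f = -(512/3)x^3 - (27/2)x^2 + 16x + 5/3
[θ, D] θ f = (128/3)x^3 + (9/2)x^2 - 8x - 5/3


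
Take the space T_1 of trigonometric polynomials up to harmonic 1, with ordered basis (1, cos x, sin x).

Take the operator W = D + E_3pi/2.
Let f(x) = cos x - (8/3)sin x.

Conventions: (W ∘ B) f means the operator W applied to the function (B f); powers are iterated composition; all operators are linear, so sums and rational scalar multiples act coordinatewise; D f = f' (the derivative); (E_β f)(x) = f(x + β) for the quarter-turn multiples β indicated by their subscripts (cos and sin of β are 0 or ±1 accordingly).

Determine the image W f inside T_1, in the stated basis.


D f = -(8/3)cos x - sin x
E_3pi/2 f = (8/3)cos x + sin x
(D + E_3pi/2) f = 0

g(x) = 0


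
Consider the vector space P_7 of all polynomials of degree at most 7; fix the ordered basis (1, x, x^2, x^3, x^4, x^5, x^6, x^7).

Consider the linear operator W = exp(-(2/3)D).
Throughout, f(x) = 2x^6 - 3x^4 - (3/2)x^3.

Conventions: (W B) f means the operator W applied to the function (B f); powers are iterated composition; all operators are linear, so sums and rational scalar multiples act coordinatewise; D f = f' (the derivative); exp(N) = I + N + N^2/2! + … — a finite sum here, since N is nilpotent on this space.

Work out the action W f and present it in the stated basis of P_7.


order-1 term: -8x^5 + 8x^3 + 3x^2
order-2 term: (40/3)x^4 - 8x^2 - 2x
order-3 term: -(320/27)x^3 + (32/9)x + 4/9
order-4 term: (160/27)x^2 - 16/27
order-5 term: -(128/81)x
order-6 term: 128/729
the series for exp(-(2/3)D) f terminates at order 6
exp(-(2/3)D) f = 2x^6 - 8x^5 + (31/3)x^4 - (289/54)x^3 + (25/27)x^2 - (2/81)x + 20/729

the image equals g(x) = 2x^6 - 8x^5 + (31/3)x^4 - (289/54)x^3 + (25/27)x^2 - (2/81)x + 20/729


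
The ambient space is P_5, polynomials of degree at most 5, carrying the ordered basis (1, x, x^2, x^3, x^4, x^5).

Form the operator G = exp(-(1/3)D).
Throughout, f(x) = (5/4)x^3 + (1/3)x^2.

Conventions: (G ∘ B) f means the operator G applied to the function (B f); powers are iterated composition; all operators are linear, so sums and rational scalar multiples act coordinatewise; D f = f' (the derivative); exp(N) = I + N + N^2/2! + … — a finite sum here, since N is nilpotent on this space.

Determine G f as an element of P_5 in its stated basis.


the image equals g(x) = (5/4)x^3 - (11/12)x^2 + (7/36)x - 1/108

order-1 term: -(5/4)x^2 - (2/9)x
order-2 term: (5/12)x + 1/27
order-3 term: -5/108
the series for exp(-(1/3)D) f terminates at order 3
exp(-(1/3)D) f = (5/4)x^3 - (11/12)x^2 + (7/36)x - 1/108


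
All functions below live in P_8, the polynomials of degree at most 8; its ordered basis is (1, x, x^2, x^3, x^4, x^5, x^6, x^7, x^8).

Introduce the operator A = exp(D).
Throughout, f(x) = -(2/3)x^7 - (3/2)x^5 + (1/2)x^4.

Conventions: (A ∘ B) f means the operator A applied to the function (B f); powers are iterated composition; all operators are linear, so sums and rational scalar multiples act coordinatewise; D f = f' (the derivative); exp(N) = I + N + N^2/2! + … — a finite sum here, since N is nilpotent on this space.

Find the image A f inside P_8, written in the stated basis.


the image equals g(x) = -(2/3)x^7 - (14/3)x^6 - (31/2)x^5 - (91/3)x^4 - (109/3)x^3 - 26x^2 - (61/6)x - 5/3

order-1 term: -(14/3)x^6 - (15/2)x^4 + 2x^3
order-2 term: -14x^5 - 15x^3 + 3x^2
order-3 term: -(70/3)x^4 - 15x^2 + 2x
order-4 term: -(70/3)x^3 - (15/2)x + 1/2
order-5 term: -14x^2 - 3/2
order-6 term: -(14/3)x
order-7 term: -2/3
the series for exp(D) f terminates at order 7
exp(D) f = -(2/3)x^7 - (14/3)x^6 - (31/2)x^5 - (91/3)x^4 - (109/3)x^3 - 26x^2 - (61/6)x - 5/3


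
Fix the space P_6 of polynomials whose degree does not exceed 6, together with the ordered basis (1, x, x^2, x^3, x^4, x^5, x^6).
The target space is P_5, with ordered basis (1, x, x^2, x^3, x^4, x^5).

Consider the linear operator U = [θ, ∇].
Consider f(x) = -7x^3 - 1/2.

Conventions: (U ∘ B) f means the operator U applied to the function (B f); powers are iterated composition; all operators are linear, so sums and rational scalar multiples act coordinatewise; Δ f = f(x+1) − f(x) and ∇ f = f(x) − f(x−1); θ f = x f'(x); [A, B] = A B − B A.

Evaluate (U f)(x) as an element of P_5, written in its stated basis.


∇ f = -21x^2 + 21x - 7
θ ∇ f = -42x^2 + 21x
θ f = -21x^3
∇ θ f = -63x^2 + 63x - 21
[θ, ∇] f = 21x^2 - 42x + 21

the image equals g(x) = 21x^2 - 42x + 21


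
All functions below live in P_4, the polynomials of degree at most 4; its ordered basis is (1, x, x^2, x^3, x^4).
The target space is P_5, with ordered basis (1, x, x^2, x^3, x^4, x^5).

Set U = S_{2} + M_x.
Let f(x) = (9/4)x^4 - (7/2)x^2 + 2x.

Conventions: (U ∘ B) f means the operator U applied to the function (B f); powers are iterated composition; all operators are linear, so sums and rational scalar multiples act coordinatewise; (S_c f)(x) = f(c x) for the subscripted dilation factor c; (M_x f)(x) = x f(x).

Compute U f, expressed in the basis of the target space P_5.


the image equals g(x) = (9/4)x^5 + 36x^4 - (7/2)x^3 - 12x^2 + 4x

S_{2} f = 36x^4 - 14x^2 + 4x
M_x f = (9/4)x^5 - (7/2)x^3 + 2x^2
(S_{2} + M_x) f = (9/4)x^5 + 36x^4 - (7/2)x^3 - 12x^2 + 4x


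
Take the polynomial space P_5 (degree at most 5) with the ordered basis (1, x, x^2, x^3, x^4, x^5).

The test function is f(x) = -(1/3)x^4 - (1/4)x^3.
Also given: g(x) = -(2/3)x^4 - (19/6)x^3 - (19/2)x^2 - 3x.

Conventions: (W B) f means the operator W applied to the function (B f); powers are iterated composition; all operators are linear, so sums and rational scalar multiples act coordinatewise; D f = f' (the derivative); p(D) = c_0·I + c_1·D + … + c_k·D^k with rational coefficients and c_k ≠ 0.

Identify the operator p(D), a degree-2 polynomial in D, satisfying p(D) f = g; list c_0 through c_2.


D^0 f = -(1/3)x^4 - (1/4)x^3
D^1 f = -(4/3)x^3 - (3/4)x^2
D^2 f = -4x^2 - (3/2)x
matching coefficients of g against c_0 f + c_1 Df + … from the top degree down determines the c_i
solution: c_0 = 2, c_1 = 2, c_2 = 2

p(D) = 2·I + 2·D + 2·D^2, i.e. c_0 = 2, c_1 = 2, c_2 = 2


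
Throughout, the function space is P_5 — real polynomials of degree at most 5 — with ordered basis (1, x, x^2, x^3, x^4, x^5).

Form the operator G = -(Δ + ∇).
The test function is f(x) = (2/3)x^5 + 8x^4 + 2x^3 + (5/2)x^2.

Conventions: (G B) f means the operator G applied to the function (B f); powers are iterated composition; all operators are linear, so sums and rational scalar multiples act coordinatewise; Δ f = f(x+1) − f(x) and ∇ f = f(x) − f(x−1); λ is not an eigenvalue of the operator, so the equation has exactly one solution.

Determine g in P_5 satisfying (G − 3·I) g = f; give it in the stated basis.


write g with unknown coordinates in the stated basis and equate coefficients in (G − 3·I) g = f
solving from the highest basis element down gives g = -(2/9)x^5 - (52/27)x^4 + (362/81)x^3 - (1343/162)x^2 + (3934/243)x - 9932/729
check: G g = (20/9)x^4 + (416/27)x^3 - (604/27)x^2 + (3934/81)x - 9932/243
so G g − 3·g = (2/3)x^5 + 8x^4 + 2x^3 + (5/2)x^2 = f ✓

the result is g(x) = -(2/9)x^5 - (52/27)x^4 + (362/81)x^3 - (1343/162)x^2 + (3934/243)x - 9932/729


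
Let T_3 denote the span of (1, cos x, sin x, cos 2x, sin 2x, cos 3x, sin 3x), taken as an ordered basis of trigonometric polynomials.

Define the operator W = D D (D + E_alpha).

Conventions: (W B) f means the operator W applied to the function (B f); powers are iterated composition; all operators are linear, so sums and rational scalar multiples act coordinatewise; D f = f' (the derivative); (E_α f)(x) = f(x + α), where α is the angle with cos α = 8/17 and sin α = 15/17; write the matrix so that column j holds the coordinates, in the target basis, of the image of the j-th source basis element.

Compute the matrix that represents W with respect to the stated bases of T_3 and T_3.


the matrix is [[0, 0, 0, 0, 0, 0, 0]; [0, -8/17, -32/17, 0, 0, 0, 0]; [0, 32/17, -8/17, 0, 0, 0, 0]; [0, 0, 0, 644/289, -3272/289, 0, 0]; [0, 0, 0, 3272/289, 644/289, 0, 0]; [0, 0, 0, 0, 0, 43992/4913, -128196/4913]; [0, 0, 0, 0, 0, 128196/4913, 43992/4913]] (rows listed top to bottom)

image of 1: 0
image of cos x: -(8/17)cos x + (32/17)sin x
image of sin x: -(32/17)cos x - (8/17)sin x
image of cos 2x: (644/289)cos 2x + (3272/289)sin 2x
image of sin 2x: -(3272/289)cos 2x + (644/289)sin 2x
image of cos 3x: (43992/4913)cos 3x + (128196/4913)sin 3x
image of sin 3x: -(128196/4913)cos 3x + (43992/4913)sin 3x
each image's coordinates form column j of the matrix


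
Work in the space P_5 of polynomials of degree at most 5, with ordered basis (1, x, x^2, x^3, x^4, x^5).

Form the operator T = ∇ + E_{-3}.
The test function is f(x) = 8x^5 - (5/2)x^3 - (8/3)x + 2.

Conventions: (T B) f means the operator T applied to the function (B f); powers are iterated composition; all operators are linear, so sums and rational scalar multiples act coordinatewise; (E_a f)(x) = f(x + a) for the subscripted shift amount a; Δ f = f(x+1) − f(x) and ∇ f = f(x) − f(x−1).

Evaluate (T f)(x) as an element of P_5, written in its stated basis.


∇ f = 40x^4 - 80x^3 + (145/2)x^2 - (65/2)x + 17/6
E_{-3} f = 8x^5 - 120x^4 + (1435/2)x^3 - (4275/2)x^2 + (19019/6)x - 3733/2
(∇ + E_{-3}) f = 8x^5 - 80x^4 + (1275/2)x^3 - 2065x^2 + (9412/3)x - 5591/3

the result is g(x) = 8x^5 - 80x^4 + (1275/2)x^3 - 2065x^2 + (9412/3)x - 5591/3


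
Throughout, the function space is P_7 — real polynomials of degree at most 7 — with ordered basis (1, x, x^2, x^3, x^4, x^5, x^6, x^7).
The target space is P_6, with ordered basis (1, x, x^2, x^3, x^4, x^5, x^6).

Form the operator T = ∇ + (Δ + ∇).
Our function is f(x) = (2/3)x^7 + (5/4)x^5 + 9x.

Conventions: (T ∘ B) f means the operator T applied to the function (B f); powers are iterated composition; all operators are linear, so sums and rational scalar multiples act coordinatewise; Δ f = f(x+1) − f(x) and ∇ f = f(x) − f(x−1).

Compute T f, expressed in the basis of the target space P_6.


the image equals g(x) = 14x^6 - 14x^5 + (355/4)x^4 - (215/6)x^3 + (159/2)x^2 - (131/12)x + 131/4

∇ f = (14/3)x^6 - 14x^5 + (355/12)x^4 - (215/6)x^3 + (53/2)x^2 - (131/12)x + 131/12
Δ f = (14/3)x^6 + 14x^5 + (355/12)x^4 + (215/6)x^3 + (53/2)x^2 + (131/12)x + 131/12
∇ f = (14/3)x^6 - 14x^5 + (355/12)x^4 - (215/6)x^3 + (53/2)x^2 - (131/12)x + 131/12
(Δ + ∇) f = (28/3)x^6 + (355/6)x^4 + 53x^2 + 131/6
(∇ + (Δ + ∇)) f = 14x^6 - 14x^5 + (355/4)x^4 - (215/6)x^3 + (159/2)x^2 - (131/12)x + 131/4


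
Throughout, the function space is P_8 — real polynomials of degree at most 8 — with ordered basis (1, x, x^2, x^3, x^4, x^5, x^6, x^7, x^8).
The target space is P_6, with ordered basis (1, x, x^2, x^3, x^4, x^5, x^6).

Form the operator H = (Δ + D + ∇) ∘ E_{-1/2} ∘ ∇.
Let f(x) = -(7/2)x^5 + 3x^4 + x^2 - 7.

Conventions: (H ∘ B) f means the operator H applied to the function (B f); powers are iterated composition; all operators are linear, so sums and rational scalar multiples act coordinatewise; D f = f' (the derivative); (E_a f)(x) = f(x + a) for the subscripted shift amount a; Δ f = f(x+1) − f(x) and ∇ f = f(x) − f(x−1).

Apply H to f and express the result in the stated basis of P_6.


the image equals g(x) = -210x^3 + 738x^2 - (2077/2)x + 1099/2

∇ f = -(35/2)x^4 + 47x^3 - 53x^2 + (63/2)x - 15/2
E_{-1/2} ∇ f = -(35/2)x^4 + 82x^3 - (599/4)x^2 + (257/2)x - 1391/32
Δ E_{-1/2} ∇ f = -70x^3 + 141x^2 - (247/2)x + 173/4
D E_{-1/2} ∇ f = -70x^3 + 246x^2 - (599/2)x + 257/2
∇ E_{-1/2} ∇ f = -70x^3 + 351x^2 - (1231/2)x + 1511/4
(Δ + D + ∇) E_{-1/2} ∇ f = -210x^3 + 738x^2 - (2077/2)x + 1099/2


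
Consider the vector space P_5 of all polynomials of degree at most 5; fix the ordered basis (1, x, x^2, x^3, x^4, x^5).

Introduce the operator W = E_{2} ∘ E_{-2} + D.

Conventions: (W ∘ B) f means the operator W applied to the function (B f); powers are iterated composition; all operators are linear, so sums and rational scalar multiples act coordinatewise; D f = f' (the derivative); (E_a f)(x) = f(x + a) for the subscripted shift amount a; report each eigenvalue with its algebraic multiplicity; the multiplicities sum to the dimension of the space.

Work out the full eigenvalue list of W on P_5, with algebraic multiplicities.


image of 1: 1
image of x: x + 1
image of x^2: x^2 + 2x
image of x^3: x^3 + 3x^2
image of x^4: x^4 + 4x^3
image of x^5: x^5 + 5x^4
the matrix is upper triangular; its diagonal is (1, 1, 1, 1, 1, 1)
for a triangular matrix the eigenvalues are the diagonal entries, with algebraic multiplicity their repetition count

λ = 1 (multiplicity 6)


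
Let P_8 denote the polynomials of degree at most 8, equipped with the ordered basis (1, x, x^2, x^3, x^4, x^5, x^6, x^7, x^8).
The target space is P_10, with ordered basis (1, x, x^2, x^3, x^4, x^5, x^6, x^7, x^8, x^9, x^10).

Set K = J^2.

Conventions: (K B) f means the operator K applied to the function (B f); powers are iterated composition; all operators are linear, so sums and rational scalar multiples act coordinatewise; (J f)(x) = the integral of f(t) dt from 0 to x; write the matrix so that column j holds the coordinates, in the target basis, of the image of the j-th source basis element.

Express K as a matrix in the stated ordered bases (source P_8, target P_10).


image of 1: (1/2)x^2
image of x: (1/6)x^3
image of x^2: (1/12)x^4
image of x^3: (1/20)x^5
image of x^4: (1/30)x^6
image of x^5: (1/42)x^7
image of x^6: (1/56)x^8
image of x^7: (1/72)x^9
image of x^8: (1/90)x^10
each image's coordinates form column j of the matrix

the matrix is [[0, 0, 0, 0, 0, 0, 0, 0, 0]; [0, 0, 0, 0, 0, 0, 0, 0, 0]; [1/2, 0, 0, 0, 0, 0, 0, 0, 0]; [0, 1/6, 0, 0, 0, 0, 0, 0, 0]; [0, 0, 1/12, 0, 0, 0, 0, 0, 0]; [0, 0, 0, 1/20, 0, 0, 0, 0, 0]; [0, 0, 0, 0, 1/30, 0, 0, 0, 0]; [0, 0, 0, 0, 0, 1/42, 0, 0, 0]; [0, 0, 0, 0, 0, 0, 1/56, 0, 0]; [0, 0, 0, 0, 0, 0, 0, 1/72, 0]; [0, 0, 0, 0, 0, 0, 0, 0, 1/90]] (rows listed top to bottom)


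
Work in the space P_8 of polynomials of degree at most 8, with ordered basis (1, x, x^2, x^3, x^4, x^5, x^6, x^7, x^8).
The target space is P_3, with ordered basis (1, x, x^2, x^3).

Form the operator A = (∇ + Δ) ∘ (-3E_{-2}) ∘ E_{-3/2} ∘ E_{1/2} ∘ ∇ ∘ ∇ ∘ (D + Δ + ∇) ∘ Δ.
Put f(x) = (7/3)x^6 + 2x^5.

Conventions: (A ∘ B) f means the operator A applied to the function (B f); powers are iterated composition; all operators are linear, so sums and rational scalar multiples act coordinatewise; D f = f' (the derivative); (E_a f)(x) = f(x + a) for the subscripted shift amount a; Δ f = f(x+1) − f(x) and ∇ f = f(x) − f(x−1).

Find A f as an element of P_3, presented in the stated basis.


the result is g(x) = -30240x + 101520

Δ f = 14x^5 + 45x^4 + (200/3)x^3 + 55x^2 + 24x + 13/3
D Δ f = 70x^4 + 180x^3 + 200x^2 + 110x + 24
Δ Δ f = 70x^4 + 320x^3 + 610x^2 + 560x + 614/3
∇ Δ f = 70x^4 + 40x^3 + 70x^2 + 20x + 14/3
(D + Δ + ∇) Δ f = 210x^4 + 540x^3 + 880x^2 + 690x + 700/3
∇ (D + Δ + ∇) Δ f = 840x^3 + 360x^2 + 980x + 140
∇ ∇ (D + Δ + ∇) Δ f = 2520x^2 - 1800x + 1460
E_{1/2} ∇ ∇ (D + Δ + ∇) Δ f = 2520x^2 + 720x + 1190
E_{-3/2} (E_{1/2} ∘ ∇ ∘ ∇) (D + Δ + ∇) Δ f = 2520x^2 - 6840x + 5780
E_{-2} (E_{-3/2} ∘ E_{1/2} ∘ ∇ ∘ ∇ ∘ (D + Δ + ∇)) Δ f = 2520x^2 - 16920x + 29540
(-3E_{-2}) (E_{-3/2} ∘ E_{1/2} ∘ ∇ ∘ ∇ ∘ (D + Δ + ∇)) Δ f = -7560x^2 + 50760x - 88620
∇ (-3E_{-2}) (E_{-3/2} ∘ E_{1/2} ∘ ∇ ∘ ∇ ∘ (D + Δ + ∇)) Δ f = -15120x + 58320
Δ (-3E_{-2}) (E_{-3/2} ∘ E_{1/2} ∘ ∇ ∘ ∇ ∘ (D + Δ + ∇)) Δ f = -15120x + 43200
(∇ + Δ) (-3E_{-2}) (E_{-3/2} ∘ E_{1/2} ∘ ∇ ∘ ∇ ∘ (D + Δ + ∇)) Δ f = -30240x + 101520


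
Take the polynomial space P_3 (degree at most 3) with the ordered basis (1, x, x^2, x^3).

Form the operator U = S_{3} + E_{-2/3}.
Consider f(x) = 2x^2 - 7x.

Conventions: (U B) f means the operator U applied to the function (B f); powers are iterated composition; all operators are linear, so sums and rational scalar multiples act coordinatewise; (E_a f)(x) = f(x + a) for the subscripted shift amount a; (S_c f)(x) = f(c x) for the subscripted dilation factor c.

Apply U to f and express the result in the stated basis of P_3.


g(x) = 20x^2 - (92/3)x + 50/9

S_{3} f = 18x^2 - 21x
E_{-2/3} f = 2x^2 - (29/3)x + 50/9
(S_{3} + E_{-2/3}) f = 20x^2 - (92/3)x + 50/9


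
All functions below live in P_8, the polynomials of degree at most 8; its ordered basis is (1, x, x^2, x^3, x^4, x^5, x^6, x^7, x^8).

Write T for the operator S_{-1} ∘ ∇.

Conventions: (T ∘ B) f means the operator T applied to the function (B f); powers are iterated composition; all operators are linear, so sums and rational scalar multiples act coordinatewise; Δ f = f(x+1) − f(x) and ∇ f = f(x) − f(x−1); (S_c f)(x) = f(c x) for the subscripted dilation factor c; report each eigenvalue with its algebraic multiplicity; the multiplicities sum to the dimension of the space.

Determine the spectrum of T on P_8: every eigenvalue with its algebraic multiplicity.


λ = 0 (multiplicity 9)

image of 1: 0
image of x: 1
image of x^2: -2x - 1
image of x^3: 3x^2 + 3x + 1
image of x^4: -4x^3 - 6x^2 - 4x - 1
image of x^5: 5x^4 + 10x^3 + 10x^2 + 5x + 1
image of x^6: -6x^5 - 15x^4 - 20x^3 - 15x^2 - 6x - 1
image of x^7: 7x^6 + 21x^5 + 35x^4 + 35x^3 + 21x^2 + 7x + 1
image of x^8: -8x^7 - 28x^6 - 56x^5 - 70x^4 - 56x^3 - 28x^2 - 8x - 1
the matrix is upper triangular; its diagonal is (0, 0, 0, 0, 0, 0, 0, 0, 0)
for a triangular matrix the eigenvalues are the diagonal entries, with algebraic multiplicity their repetition count


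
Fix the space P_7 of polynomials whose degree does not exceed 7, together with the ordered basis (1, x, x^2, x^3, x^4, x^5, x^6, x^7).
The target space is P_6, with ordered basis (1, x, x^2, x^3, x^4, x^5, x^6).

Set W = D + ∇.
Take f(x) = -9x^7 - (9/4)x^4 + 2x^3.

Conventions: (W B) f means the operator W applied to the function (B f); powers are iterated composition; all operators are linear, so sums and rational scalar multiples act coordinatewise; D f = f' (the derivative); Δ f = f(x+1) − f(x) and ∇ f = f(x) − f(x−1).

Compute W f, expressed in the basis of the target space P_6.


D f = -63x^6 - 9x^3 + 6x^2
∇ f = -63x^6 + 189x^5 - 315x^4 + 306x^3 - (339/2)x^2 + 48x - 19/4
(D + ∇) f = -126x^6 + 189x^5 - 315x^4 + 297x^3 - (327/2)x^2 + 48x - 19/4

the image equals g(x) = -126x^6 + 189x^5 - 315x^4 + 297x^3 - (327/2)x^2 + 48x - 19/4


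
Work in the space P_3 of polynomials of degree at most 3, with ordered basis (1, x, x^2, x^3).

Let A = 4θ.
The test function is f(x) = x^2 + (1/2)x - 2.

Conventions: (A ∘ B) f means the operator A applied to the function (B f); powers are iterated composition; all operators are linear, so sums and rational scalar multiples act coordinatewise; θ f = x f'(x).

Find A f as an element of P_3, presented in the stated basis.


the image equals g(x) = 8x^2 + 2x

θ f = 2x^2 + (1/2)x
(4θ) f = 8x^2 + 2x


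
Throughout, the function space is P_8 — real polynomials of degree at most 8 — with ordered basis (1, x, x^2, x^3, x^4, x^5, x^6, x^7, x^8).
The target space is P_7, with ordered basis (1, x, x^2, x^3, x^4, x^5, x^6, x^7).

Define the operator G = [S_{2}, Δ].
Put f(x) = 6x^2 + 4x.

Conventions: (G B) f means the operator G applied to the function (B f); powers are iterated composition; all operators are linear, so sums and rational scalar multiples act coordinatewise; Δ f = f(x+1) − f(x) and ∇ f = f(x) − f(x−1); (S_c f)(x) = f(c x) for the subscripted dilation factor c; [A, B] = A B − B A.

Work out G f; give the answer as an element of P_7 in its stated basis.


the image equals g(x) = -24x - 22

Δ f = 12x + 10
S_{2} Δ f = 24x + 10
S_{2} f = 24x^2 + 8x
Δ S_{2} f = 48x + 32
[S_{2}, Δ] f = -24x - 22
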